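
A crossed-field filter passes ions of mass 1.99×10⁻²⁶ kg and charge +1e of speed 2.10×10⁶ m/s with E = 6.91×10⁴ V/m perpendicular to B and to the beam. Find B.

Balance of forces in the selector: qE = qvB ⇒ B = E/v.
B = 6.91×10⁴/2.10×10⁶ = 0.0329 T.

B = 0.0329 T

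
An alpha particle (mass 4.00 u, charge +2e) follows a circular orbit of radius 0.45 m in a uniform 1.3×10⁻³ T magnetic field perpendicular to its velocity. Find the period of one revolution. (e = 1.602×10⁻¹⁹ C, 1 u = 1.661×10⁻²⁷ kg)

The cyclotron period depends only on m, q, B: T = 2πm/(|q|B).
T = 2π(6.644×10⁻²⁷)/((3.204×10⁻¹⁹)(1.3×10⁻³)) ≈ 1.0×10⁻⁴ s.

T ≈ 1.0×10⁻⁴ s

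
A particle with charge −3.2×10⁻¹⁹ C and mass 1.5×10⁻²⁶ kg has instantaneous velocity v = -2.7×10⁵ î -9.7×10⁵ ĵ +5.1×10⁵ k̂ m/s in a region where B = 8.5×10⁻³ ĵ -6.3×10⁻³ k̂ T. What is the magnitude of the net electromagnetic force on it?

v×B = (1780, -1700, -2300) N/C.
F = q v×B = (−3.2×10⁻¹⁹ C)·(1780, -1700, -2300) = (-5.68×10⁻¹⁶, 5.44×10⁻¹⁶, 7.34×10⁻¹⁶) N.
|F| = 1.08×10⁻¹⁵ N.

|F| ≈ 1.08×10⁻¹⁵ N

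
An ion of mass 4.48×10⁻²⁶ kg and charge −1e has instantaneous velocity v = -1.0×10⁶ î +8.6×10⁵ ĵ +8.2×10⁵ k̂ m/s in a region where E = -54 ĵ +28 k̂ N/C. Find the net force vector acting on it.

F ≈ (0, 8.65×10⁻¹⁸, -4.49×10⁻¹⁸) N

Only an electric field acts, so F = qE = (−1.602×10⁻¹⁹ C)·(0, -54.0, 28.0) = (0, 8.65×10⁻¹⁸, -4.49×10⁻¹⁸) N.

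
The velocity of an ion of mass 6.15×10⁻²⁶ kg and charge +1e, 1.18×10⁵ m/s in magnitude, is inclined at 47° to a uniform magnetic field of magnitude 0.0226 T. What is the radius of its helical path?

r ≈ 1.47 m

v⊥ = v sinθ = 1.18×10⁵·sin47° ≈ 8.630×10⁴ m/s.
r = m v⊥/(|q|B) = (6.15×10⁻²⁶)(8.630×10⁴)/((1.602×10⁻¹⁹)(0.0226)) ≈ 1.47 m.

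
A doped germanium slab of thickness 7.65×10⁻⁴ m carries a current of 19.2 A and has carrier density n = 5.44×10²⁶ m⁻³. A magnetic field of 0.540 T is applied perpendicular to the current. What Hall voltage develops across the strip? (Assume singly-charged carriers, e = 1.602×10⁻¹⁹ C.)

V_H = IB/(n e t).
V_H = (19.2)(0.540)/((5.44×10²⁶)(1.602×10⁻¹⁹)(7.65×10⁻⁴)) ≈ 1.56×10⁻⁴ V.

V_H ≈ 1.56×10⁻⁴ V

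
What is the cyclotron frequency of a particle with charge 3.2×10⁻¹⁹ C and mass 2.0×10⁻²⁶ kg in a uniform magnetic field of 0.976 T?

f ≈ 2.49×10⁶ Hz

f = |q|B/(2πm).
f = (3.2×10⁻¹⁹)(0.976)/(2π·2.0×10⁻²⁶) ≈ 2.49×10⁶ Hz.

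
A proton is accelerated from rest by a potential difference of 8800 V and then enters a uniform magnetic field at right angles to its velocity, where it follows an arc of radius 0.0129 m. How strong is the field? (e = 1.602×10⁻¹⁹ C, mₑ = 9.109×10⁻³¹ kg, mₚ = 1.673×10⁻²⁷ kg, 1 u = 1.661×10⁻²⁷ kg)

v = √(2|q|V/m) = √(2·1.602×10⁻¹⁹·8800/1.673×10⁻²⁷) ≈ 1.298×10⁶ m/s.
B = mv/(|q|r) = (1.673×10⁻²⁷)(1.298×10⁶)/((1.602×10⁻¹⁹)(0.0129)) ≈ 1.05 T.

B ≈ 1.05 T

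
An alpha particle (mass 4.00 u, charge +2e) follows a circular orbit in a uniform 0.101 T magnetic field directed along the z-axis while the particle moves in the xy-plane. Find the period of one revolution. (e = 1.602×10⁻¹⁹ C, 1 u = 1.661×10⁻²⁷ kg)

T ≈ 1.29×10⁻⁶ s

The cyclotron period depends only on m, q, B: T = 2πm/(|q|B).
T = 2π(6.644×10⁻²⁷)/((3.204×10⁻¹⁹)(0.101)) ≈ 1.29×10⁻⁶ s.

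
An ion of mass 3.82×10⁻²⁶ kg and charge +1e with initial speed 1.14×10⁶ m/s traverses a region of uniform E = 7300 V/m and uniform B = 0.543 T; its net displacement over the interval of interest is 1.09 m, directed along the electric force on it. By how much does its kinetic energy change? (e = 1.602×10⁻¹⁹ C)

The magnetic force is always ⟂ v and does no work; only the electric force changes KE.
ΔKE = F_E · d = |q|E d = (1.602×10⁻¹⁹)(7300)(1.09) ≈ 1.27×10⁻¹⁵ J.

ΔKE ≈ 1.27×10⁻¹⁵ J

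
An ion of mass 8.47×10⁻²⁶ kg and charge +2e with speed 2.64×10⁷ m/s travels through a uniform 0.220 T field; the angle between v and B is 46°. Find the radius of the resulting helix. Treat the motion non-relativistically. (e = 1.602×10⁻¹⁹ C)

r ≈ 22.8 m

v⊥ = v sinθ = 2.64×10⁷·sin46° ≈ 1.899×10⁷ m/s.
r = m v⊥/(|q|B) = (8.47×10⁻²⁶)(1.899×10⁷)/((3.204×10⁻¹⁹)(0.220)) ≈ 22.8 m.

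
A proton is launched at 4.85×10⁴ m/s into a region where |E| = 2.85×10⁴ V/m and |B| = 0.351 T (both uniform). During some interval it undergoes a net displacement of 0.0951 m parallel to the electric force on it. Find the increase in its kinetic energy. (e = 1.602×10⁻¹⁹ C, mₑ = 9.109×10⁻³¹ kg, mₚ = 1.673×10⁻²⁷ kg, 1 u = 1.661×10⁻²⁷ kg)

ΔKE ≈ 4.34×10⁻¹⁶ J

The magnetic force is always ⟂ v and does no work; only the electric force changes KE.
ΔKE = F_E · d = |q|E d = (1.602×10⁻¹⁹)(2.85×10⁴)(0.0951) ≈ 4.34×10⁻¹⁶ J.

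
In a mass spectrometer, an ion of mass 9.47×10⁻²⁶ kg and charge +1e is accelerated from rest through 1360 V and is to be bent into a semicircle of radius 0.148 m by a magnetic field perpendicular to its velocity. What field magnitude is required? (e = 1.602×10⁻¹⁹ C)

B ≈ 0.271 T

v = √(2|q|V/m) = √(2·1.602×10⁻¹⁹·1360/9.47×10⁻²⁶) ≈ 6.783×10⁴ m/s.
B = mv/(|q|r) = (9.47×10⁻²⁶)(6.783×10⁴)/((1.602×10⁻¹⁹)(0.148)) ≈ 0.271 T.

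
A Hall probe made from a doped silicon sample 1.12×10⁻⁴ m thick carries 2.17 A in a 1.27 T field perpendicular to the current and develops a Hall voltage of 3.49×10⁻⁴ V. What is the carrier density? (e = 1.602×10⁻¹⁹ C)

n ≈ 4.40×10²⁶ m⁻³

From V_H = IB/(n e t), n = IB/(V_H e t).
n = (2.17)(1.27)/((3.49×10⁻⁴)(1.602×10⁻¹⁹)(1.12×10⁻⁴)) ≈ 4.40×10²⁶ m⁻³.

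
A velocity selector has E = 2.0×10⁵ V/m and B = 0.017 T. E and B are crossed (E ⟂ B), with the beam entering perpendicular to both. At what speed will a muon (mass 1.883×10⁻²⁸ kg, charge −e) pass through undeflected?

v = 1.2×10⁷ m/s

For undeflected motion the electric and magnetic forces balance: qE = qvB.
v = E/B = 2.0×10⁵/0.017 = 1.2×10⁷ m/s.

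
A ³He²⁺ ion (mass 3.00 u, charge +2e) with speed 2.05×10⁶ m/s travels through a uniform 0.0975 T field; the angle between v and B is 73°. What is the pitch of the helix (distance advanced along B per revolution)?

p ≈ 0.601 m

v∥ = v cosθ = 2.05×10⁶·cos73° ≈ 5.994×10⁵ m/s.
T = 2πm/(|q|B) = 2π(4.983×10⁻²⁷)/((3.204×10⁻¹⁹)(0.0975)) ≈ 1.002×10⁻⁶ s.
pitch = v∥ T = (5.994×10⁵)(1.002×10⁻⁶) ≈ 0.601 m.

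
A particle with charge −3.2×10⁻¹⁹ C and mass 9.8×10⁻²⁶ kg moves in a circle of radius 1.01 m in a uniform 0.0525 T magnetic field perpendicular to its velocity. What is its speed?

From |q|vB = mv²/r, v = |q|Br/m.
v = (3.2×10⁻¹⁹)(0.0525)(1.01)/9.8×10⁻²⁶ ≈ 1.73×10⁵ m/s.

v ≈ 1.73×10⁵ m/s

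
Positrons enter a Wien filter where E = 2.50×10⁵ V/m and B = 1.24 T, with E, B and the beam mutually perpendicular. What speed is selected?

Zero net Lorentz force requires |qE| = |q v×B|, i.e. E = vB.
v = E/B = 2.50×10⁵/1.24 = 2.02×10⁵ m/s.
The result is independent of the particle's charge and mass.

v = 2.02×10⁵ m/s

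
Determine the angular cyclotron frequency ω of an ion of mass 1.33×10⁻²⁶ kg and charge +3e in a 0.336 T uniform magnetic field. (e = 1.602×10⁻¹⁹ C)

ω ≈ 1.21×10⁷ rad/s

ω = |q|B/m.
ω = (4.806×10⁻¹⁹)(0.336)/1.33×10⁻²⁶ ≈ 1.21×10⁷ rad/s.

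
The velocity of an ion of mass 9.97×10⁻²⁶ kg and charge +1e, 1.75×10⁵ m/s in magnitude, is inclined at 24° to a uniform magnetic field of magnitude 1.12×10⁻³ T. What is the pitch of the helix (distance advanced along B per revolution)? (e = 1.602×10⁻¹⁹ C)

v∥ = v cosθ = 1.75×10⁵·cos24° ≈ 1.599×10⁵ m/s.
T = 2πm/(|q|B) = 2π(9.97×10⁻²⁶)/((1.602×10⁻¹⁹)(1.12×10⁻³)) ≈ 3.491×10⁻³ s.
pitch = v∥ T = (1.599×10⁵)(3.491×10⁻³) ≈ 558 m.

p ≈ 558 m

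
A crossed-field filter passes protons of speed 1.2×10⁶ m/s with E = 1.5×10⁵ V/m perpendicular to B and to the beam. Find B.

Balance of forces in the selector: qE = qvB ⇒ B = E/v.
B = 1.5×10⁵/1.2×10⁶ = 0.12 T.

B = 0.12 T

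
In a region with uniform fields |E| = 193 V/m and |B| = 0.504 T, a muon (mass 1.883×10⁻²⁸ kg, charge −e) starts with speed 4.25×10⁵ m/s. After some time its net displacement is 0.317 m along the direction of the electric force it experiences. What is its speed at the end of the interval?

B does no work; ΔKE = |q|E d.
½mv_f² = ½mv₀² + |q|Ed = ½(1.883×10⁻²⁸)(4.25×10⁵)² + (1.602×10⁻¹⁹)(193)(0.317) ≈ 1.701×10⁻¹⁷ J + 9.801×10⁻¹⁸ J ≈ 2.681×10⁻¹⁷ J.
v_f = √(2·2.681×10⁻¹⁷/1.883×10⁻²⁸) ≈ 5.34×10⁵ m/s.

v_f ≈ 5.34×10⁵ m/s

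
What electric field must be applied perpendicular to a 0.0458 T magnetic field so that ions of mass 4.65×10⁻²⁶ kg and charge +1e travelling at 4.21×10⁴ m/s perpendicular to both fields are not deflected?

For straight-line motion qE = qvB, so E = vB.
E = 4.21×10⁴ × 0.0458 = 1930 V/m.

E = 1930 V/m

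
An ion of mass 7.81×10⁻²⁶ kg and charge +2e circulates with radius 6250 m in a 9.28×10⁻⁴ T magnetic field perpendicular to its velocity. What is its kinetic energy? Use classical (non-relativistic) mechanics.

KE ≈ 2.21×10⁻¹¹ J

v = |q|Br/m, then KE = ½mv² = (qBr)²/(2m).
v = (3.204×10⁻¹⁹)(9.28×10⁻⁴)(6250)/7.81×10⁻²⁶ ≈ 2.379×10⁷ m/s.
KE = ½(7.81×10⁻²⁶)(2.379×10⁷)² ≈ 2.21×10⁻¹¹ J.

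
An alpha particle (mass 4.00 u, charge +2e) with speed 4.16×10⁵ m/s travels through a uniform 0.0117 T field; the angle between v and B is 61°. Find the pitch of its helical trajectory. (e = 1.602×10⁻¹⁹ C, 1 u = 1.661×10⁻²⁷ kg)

v∥ = v cosθ = 4.16×10⁵·cos61° ≈ 2.017×10⁵ m/s.
T = 2πm/(|q|B) = 2π(6.644×10⁻²⁷)/((3.204×10⁻¹⁹)(0.0117)) ≈ 1.114×10⁻⁵ s.
pitch = v∥ T = (2.017×10⁵)(1.114×10⁻⁵) ≈ 2.25 m.

p ≈ 2.25 m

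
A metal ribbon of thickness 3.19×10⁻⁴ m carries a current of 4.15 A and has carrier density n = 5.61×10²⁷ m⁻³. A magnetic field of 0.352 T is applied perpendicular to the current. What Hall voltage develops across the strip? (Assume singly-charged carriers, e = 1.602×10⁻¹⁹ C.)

V_H = IB/(n e t).
V_H = (4.15)(0.352)/((5.61×10²⁷)(1.602×10⁻¹⁹)(3.19×10⁻⁴)) ≈ 5.10×10⁻⁶ V.

V_H ≈ 5.10×10⁻⁶ V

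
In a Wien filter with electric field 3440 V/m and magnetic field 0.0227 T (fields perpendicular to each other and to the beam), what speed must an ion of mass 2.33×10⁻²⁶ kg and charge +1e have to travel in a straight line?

v = 1.52×10⁵ m/s

Straight-line motion ⇒ electric and magnetic forces cancel, so E = vB.
v = E/B = 3440/0.0227 = 1.52×10⁵ m/s.
The result is independent of the particle's charge and mass.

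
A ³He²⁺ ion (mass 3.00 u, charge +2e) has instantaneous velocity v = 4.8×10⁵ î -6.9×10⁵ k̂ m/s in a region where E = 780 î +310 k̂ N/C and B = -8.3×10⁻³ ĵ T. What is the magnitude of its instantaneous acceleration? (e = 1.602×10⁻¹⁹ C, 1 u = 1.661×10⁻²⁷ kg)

|a| ≈ 3.96×10¹¹ m/s²

v×B = (-5730, 0, -3980) N/C.
E + v×B = (-4950, 0, -3670) N/C.
F = q(E + v×B) = (3.204×10⁻¹⁹ C)·(-4950, 0, -3670) = (-1.59×10⁻¹⁵, 0, -1.18×10⁻¹⁵) N.
|a| = |F|/m = 1.974×10⁻¹⁵/4.983×10⁻²⁷ ≈ 3.96×10¹¹ m/s².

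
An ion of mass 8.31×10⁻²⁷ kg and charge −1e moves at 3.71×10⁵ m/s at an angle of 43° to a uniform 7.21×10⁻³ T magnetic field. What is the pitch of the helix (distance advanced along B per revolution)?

v∥ = v cosθ = 3.71×10⁵·cos43° ≈ 2.713×10⁵ m/s.
T = 2πm/(|q|B) = 2π(8.31×10⁻²⁷)/((1.602×10⁻¹⁹)(7.21×10⁻³)) ≈ 4.520×10⁻⁵ s.
pitch = v∥ T = (2.713×10⁵)(4.520×10⁻⁵) ≈ 12.3 m.

p ≈ 12.3 m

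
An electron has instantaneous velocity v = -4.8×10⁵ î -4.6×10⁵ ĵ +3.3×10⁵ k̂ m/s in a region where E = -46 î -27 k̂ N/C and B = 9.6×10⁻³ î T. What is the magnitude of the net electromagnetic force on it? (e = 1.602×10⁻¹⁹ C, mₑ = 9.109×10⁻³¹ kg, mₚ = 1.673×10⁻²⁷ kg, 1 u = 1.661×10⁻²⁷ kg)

v×B = (0, 3170, 4420) N/C.
E + v×B = (-46.0, 3170, 4390) N/C.
F = q(E + v×B) = (−1.602×10⁻¹⁹ C)·(-46.0, 3170, 4390) = (7.37×10⁻¹⁸, -5.08×10⁻¹⁶, -7.03×10⁻¹⁶) N.
|F| = 8.67×10⁻¹⁶ N.

|F| ≈ 8.67×10⁻¹⁶ N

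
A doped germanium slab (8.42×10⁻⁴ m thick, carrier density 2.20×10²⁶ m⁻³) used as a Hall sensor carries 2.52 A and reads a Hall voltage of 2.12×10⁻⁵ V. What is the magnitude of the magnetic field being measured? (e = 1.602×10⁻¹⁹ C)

B ≈ 0.250 T

From V_H = IB/(n e t), B = V_H n e t / I.
B = (2.12×10⁻⁵)(2.20×10²⁶)(1.602×10⁻¹⁹)(8.42×10⁻⁴)/2.52 ≈ 0.250 T.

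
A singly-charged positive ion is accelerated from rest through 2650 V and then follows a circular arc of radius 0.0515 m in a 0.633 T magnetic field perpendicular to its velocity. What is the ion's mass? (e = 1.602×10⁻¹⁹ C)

Combine |q|V = ½mv² and r = mv/(|q|B): eliminate v to get m = qB²r²/(2V).
m = (1.602×10⁻¹⁹)(0.633)²(0.0515)²/(2·2650) ≈ 3.21×10⁻²⁶ kg.

m ≈ 3.21×10⁻²⁶ kg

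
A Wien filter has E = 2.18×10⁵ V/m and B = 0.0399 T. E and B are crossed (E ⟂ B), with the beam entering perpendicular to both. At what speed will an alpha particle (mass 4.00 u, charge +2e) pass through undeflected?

Straight-line motion ⇒ electric and magnetic forces cancel, so E = vB.
v = E/B = 2.18×10⁵/0.0399 = 5.46×10⁶ m/s.

v = 5.46×10⁶ m/s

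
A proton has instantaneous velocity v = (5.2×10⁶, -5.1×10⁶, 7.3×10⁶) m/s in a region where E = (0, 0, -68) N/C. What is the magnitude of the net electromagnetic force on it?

|F| ≈ 1.09×10⁻¹⁷ N

Only an electric field acts, so F = qE = (1.602×10⁻¹⁹ C)·(0, 0, -68.0) = (0, 0, -1.09×10⁻¹⁷) N.
|F| = 1.09×10⁻¹⁷ N.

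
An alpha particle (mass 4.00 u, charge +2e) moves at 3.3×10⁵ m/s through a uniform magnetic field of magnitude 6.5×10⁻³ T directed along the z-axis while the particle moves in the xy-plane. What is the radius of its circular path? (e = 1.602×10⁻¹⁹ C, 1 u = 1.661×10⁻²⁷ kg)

r ≈ 1.1 m

The magnetic force provides the centripetal force: |q|vB = mv²/r.
r = mv/(|q|B) = (6.644×10⁻²⁷)(3.3×10⁵)/((3.204×10⁻¹⁹)(6.5×10⁻³)) ≈ 1.1 m.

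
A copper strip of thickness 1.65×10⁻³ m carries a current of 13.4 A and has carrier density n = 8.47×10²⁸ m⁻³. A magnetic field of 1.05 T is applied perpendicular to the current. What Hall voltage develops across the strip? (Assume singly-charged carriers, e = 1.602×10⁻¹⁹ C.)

V_H = IB/(n e t).
V_H = (13.4)(1.05)/((8.47×10²⁸)(1.602×10⁻¹⁹)(1.65×10⁻³)) ≈ 6.28×10⁻⁷ V.

V_H ≈ 6.28×10⁻⁷ V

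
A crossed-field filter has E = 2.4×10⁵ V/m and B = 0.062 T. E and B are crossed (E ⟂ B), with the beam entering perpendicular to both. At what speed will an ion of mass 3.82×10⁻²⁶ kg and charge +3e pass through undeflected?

Straight-line motion ⇒ electric and magnetic forces cancel, so E = vB.
v = E/B = 2.4×10⁵/0.062 = 3.9×10⁶ m/s.
The result is independent of the particle's charge and mass.

v = 3.9×10⁶ m/s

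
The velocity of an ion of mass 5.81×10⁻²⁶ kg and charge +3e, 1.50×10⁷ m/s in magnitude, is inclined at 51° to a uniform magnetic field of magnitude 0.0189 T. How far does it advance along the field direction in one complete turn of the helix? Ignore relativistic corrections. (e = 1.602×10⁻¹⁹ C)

p ≈ 379 m

v∥ = v cosθ = 1.50×10⁷·cos51° ≈ 9.440×10⁶ m/s.
T = 2πm/(|q|B) = 2π(5.81×10⁻²⁶)/((4.806×10⁻¹⁹)(0.0189)) ≈ 4.019×10⁻⁵ s.
pitch = v∥ T = (9.440×10⁶)(4.019×10⁻⁵) ≈ 379 m.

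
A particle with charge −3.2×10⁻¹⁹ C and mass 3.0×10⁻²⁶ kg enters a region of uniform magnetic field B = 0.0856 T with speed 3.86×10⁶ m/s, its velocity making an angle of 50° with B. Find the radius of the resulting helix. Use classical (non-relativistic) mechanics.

r ≈ 3.24 m

v⊥ = v sinθ = 3.86×10⁶·sin50° ≈ 2.957×10⁶ m/s.
r = m v⊥/(|q|B) = (3.0×10⁻²⁶)(2.957×10⁶)/((3.2×10⁻¹⁹)(0.0856)) ≈ 3.24 m.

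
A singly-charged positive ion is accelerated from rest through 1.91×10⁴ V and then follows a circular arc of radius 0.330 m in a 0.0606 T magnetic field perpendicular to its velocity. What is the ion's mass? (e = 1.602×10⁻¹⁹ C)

m ≈ 1.68×10⁻²⁷ kg

Combine |q|V = ½mv² and r = mv/(|q|B): eliminate v to get m = qB²r²/(2V).
m = (1.602×10⁻¹⁹)(0.0606)²(0.330)²/(2·1.91×10⁴) ≈ 1.68×10⁻²⁷ kg.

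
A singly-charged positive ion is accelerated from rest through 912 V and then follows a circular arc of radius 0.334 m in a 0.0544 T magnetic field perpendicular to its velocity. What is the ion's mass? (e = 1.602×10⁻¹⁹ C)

m ≈ 2.90×10⁻²⁶ kg

Combine |q|V = ½mv² and r = mv/(|q|B): eliminate v to get m = qB²r²/(2V).
m = (1.602×10⁻¹⁹)(0.0544)²(0.334)²/(2·912) ≈ 2.90×10⁻²⁶ kg.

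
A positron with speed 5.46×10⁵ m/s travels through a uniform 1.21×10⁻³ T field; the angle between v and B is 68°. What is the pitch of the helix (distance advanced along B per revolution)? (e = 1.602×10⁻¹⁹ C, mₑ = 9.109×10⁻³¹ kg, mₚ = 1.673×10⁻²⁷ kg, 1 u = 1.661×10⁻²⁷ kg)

v∥ = v cosθ = 5.46×10⁵·cos68° ≈ 2.045×10⁵ m/s.
T = 2πm/(|q|B) = 2π(9.109×10⁻³¹)/((1.602×10⁻¹⁹)(1.21×10⁻³)) ≈ 2.953×10⁻⁸ s.
pitch = v∥ T = (2.045×10⁵)(2.953×10⁻⁸) ≈ 6.04×10⁻³ m.

p ≈ 6.04×10⁻³ m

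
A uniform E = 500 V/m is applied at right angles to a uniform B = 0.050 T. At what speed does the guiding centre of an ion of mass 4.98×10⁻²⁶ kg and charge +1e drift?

v_d ≈ 1.0×10⁴ m/s

The E×B drift speed is v_d = E/B.
v_d = 500/0.050 = 1.0×10⁴ m/s.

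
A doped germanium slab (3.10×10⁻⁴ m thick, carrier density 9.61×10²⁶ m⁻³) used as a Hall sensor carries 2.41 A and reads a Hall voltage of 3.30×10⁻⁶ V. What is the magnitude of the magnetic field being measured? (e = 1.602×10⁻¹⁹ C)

From V_H = IB/(n e t), B = V_H n e t / I.
B = (3.30×10⁻⁶)(9.61×10²⁶)(1.602×10⁻¹⁹)(3.10×10⁻⁴)/2.41 ≈ 0.0653 T.

B ≈ 0.0653 T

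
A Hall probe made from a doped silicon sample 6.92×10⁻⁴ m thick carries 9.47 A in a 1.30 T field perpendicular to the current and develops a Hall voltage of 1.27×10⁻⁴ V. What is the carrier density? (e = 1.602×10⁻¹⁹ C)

n ≈ 8.74×10²⁶ m⁻³

From V_H = IB/(n e t), n = IB/(V_H e t).
n = (9.47)(1.30)/((1.27×10⁻⁴)(1.602×10⁻¹⁹)(6.92×10⁻⁴)) ≈ 8.74×10²⁶ m⁻³.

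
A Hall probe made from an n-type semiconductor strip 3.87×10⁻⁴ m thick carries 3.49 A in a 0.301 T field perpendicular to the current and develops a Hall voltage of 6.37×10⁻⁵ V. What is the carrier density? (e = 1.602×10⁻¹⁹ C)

From V_H = IB/(n e t), n = IB/(V_H e t).
n = (3.49)(0.301)/((6.37×10⁻⁵)(1.602×10⁻¹⁹)(3.87×10⁻⁴)) ≈ 2.66×10²⁶ m⁻³.

n ≈ 2.66×10²⁶ m⁻³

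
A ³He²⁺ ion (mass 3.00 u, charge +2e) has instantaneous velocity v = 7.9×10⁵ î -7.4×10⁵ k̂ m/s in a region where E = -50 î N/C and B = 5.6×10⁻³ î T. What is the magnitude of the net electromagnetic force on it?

|F| ≈ 1.33×10⁻¹⁵ N

v×B = (0, -4140, 0) N/C.
E + v×B = (-50.0, -4140, 0) N/C.
F = q(E + v×B) = (3.204×10⁻¹⁹ C)·(-50.0, -4140, 0) = (-1.60×10⁻¹⁷, -1.33×10⁻¹⁵, 0) N.
|F| = 1.33×10⁻¹⁵ N.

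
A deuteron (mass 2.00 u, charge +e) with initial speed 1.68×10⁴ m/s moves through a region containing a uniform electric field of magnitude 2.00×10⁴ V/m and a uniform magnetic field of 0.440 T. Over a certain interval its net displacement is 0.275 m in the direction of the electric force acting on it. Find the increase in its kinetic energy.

ΔKE ≈ 8.81×10⁻¹⁶ J

The magnetic force is always ⟂ v and does no work; only the electric force changes KE.
ΔKE = F_E · d = |q|E d = (1.602×10⁻¹⁹)(2.00×10⁴)(0.275) ≈ 8.81×10⁻¹⁶ J.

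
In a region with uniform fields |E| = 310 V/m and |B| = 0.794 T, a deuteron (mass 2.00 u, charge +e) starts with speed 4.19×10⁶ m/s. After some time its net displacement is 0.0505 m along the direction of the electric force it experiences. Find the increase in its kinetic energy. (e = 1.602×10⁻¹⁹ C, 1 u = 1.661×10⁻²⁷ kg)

The magnetic force is always ⟂ v and does no work; only the electric force changes KE.
ΔKE = F_E · d = |q|E d = (1.602×10⁻¹⁹)(310)(0.0505) ≈ 2.51×10⁻¹⁸ J.

ΔKE ≈ 2.51×10⁻¹⁸ J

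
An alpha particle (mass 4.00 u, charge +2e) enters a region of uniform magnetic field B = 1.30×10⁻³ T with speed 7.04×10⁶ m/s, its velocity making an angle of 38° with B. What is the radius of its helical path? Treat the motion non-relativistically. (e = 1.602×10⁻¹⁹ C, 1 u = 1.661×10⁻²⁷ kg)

r ≈ 69.1 m

v⊥ = v sinθ = 7.04×10⁶·sin38° ≈ 4.334×10⁶ m/s.
r = m v⊥/(|q|B) = (6.644×10⁻²⁷)(4.334×10⁶)/((3.204×10⁻¹⁹)(1.30×10⁻³)) ≈ 69.1 m.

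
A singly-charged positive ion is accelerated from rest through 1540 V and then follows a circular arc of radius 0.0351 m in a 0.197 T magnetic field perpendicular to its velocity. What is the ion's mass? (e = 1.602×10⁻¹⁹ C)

Combine |q|V = ½mv² and r = mv/(|q|B): eliminate v to get m = qB²r²/(2V).
m = (1.602×10⁻¹⁹)(0.197)²(0.0351)²/(2·1540) ≈ 2.49×10⁻²⁷ kg.

m ≈ 2.49×10⁻²⁷ kg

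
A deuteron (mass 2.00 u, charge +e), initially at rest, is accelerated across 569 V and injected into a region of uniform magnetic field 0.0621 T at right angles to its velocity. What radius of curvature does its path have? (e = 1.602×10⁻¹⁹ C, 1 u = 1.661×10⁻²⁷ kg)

Acceleration: |q|V = ½mv² ⇒ v = √(2|q|V/m) = √(2·1.602×10⁻¹⁹·569/3.322×10⁻²⁷) ≈ 2.343×10⁵ m/s.
In the field: r = mv/(|q|B) = (3.322×10⁻²⁷)(2.343×10⁵)/((1.602×10⁻¹⁹)(0.0621)) ≈ 0.0782 m.

r ≈ 0.0782 m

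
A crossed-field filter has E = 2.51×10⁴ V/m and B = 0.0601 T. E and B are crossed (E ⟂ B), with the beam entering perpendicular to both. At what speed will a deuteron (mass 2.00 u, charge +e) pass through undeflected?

v = 4.18×10⁵ m/s

Straight-line motion ⇒ electric and magnetic forces cancel, so E = vB.
v = E/B = 2.51×10⁴/0.0601 = 4.18×10⁵ m/s.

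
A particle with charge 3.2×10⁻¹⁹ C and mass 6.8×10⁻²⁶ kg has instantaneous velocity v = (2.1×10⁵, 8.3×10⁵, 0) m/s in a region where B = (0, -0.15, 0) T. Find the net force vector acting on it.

v×B = (0, 0, -3.15×10⁴) N/C.
F = q v×B = (3.2×10⁻¹⁹ C)·(0, 0, -3.15×10⁴) = (0, 0, -1.01×10⁻¹⁴) N.

F ≈ (0, 0, -1.01×10⁻¹⁴) N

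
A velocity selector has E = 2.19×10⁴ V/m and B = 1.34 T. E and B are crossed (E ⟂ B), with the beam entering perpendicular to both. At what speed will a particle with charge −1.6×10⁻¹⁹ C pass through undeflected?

Straight-line motion ⇒ electric and magnetic forces cancel, so E = vB.
v = E/B = 2.19×10⁴/1.34 = 1.63×10⁴ m/s.

v = 1.63×10⁴ m/s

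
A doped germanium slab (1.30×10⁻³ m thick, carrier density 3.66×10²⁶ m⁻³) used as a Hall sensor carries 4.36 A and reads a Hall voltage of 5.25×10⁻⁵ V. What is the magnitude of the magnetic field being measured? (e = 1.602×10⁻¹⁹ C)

B ≈ 0.918 T

From V_H = IB/(n e t), B = V_H n e t / I.
B = (5.25×10⁻⁵)(3.66×10²⁶)(1.602×10⁻¹⁹)(1.30×10⁻³)/4.36 ≈ 0.918 T.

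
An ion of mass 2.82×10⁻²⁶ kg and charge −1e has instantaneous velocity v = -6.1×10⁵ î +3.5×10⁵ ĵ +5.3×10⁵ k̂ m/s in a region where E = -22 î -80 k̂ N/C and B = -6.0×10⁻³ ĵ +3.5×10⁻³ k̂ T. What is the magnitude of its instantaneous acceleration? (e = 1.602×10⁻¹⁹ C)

|a| ≈ 3.44×10¹⁰ m/s²

v×B = (4400, 2140, 3660) N/C.
E + v×B = (4380, 2140, 3580) N/C.
F = q(E + v×B) = (−1.602×10⁻¹⁹ C)·(4380, 2140, 3580) = (-7.02×10⁻¹⁶, -3.42×10⁻¹⁶, -5.74×10⁻¹⁶) N.
|a| = |F|/m = 9.690×10⁻¹⁶/2.82×10⁻²⁶ ≈ 3.44×10¹⁰ m/s².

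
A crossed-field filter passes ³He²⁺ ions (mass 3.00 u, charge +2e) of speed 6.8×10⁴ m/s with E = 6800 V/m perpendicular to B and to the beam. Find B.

Balance of forces in the selector: qE = qvB ⇒ B = E/v.
B = 6800/6.8×10⁴ = 0.10 T.

B = 0.10 T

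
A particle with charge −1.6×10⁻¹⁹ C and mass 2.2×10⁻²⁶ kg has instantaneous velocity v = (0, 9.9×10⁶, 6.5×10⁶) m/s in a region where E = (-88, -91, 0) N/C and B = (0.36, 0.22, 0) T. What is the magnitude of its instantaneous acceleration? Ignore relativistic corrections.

v×B = (-1.43×10⁶, 2.34×10⁶, -3.56×10⁶) N/C.
E + v×B = (-1.43×10⁶, 2.34×10⁶, -3.56×10⁶) N/C.
F = q(E + v×B) = (−1.6×10⁻¹⁹ C)·(-1.43×10⁶, 2.34×10⁶, -3.56×10⁶) = (2.29×10⁻¹³, -3.74×10⁻¹³, 5.70×10⁻¹³) N.
|a| = |F|/m = 7.195×10⁻¹³/2.2×10⁻²⁶ ≈ 3.27×10¹³ m/s².

|a| ≈ 3.27×10¹³ m/s²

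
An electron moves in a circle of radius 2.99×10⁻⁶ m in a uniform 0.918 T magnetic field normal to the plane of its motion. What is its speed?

v ≈ 4.83×10⁵ m/s

From |q|vB = mv²/r, v = |q|Br/m.
v = (1.602×10⁻¹⁹)(0.918)(2.99×10⁻⁶)/9.109×10⁻³¹ ≈ 4.83×10⁵ m/s.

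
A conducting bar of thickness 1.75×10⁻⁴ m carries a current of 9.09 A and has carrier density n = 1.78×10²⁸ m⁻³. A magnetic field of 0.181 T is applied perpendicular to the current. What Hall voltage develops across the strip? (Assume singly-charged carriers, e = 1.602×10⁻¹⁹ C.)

V_H ≈ 3.30×10⁻⁶ V

V_H = IB/(n e t).
V_H = (9.09)(0.181)/((1.78×10²⁸)(1.602×10⁻¹⁹)(1.75×10⁻⁴)) ≈ 3.30×10⁻⁶ V.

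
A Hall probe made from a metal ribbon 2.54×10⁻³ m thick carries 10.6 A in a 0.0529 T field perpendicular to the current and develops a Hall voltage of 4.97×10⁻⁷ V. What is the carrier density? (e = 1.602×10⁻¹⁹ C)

From V_H = IB/(n e t), n = IB/(V_H e t).
n = (10.6)(0.0529)/((4.97×10⁻⁷)(1.602×10⁻¹⁹)(2.54×10⁻³)) ≈ 2.77×10²⁷ m⁻³.

n ≈ 2.77×10²⁷ m⁻³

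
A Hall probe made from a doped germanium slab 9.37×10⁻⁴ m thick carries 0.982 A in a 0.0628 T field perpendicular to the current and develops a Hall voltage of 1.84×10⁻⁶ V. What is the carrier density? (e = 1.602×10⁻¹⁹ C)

From V_H = IB/(n e t), n = IB/(V_H e t).
n = (0.982)(0.0628)/((1.84×10⁻⁶)(1.602×10⁻¹⁹)(9.37×10⁻⁴)) ≈ 2.23×10²⁶ m⁻³.

n ≈ 2.23×10²⁶ m⁻³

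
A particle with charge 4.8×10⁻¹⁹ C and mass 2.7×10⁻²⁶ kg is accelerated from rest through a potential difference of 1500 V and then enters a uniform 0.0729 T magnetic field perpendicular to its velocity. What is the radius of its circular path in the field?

Acceleration: |q|V = ½mv² ⇒ v = √(2|q|V/m) = √(2·4.8×10⁻¹⁹·1500/2.7×10⁻²⁶) ≈ 2.309×10⁵ m/s.
In the field: r = mv/(|q|B) = (2.7×10⁻²⁶)(2.309×10⁵)/((4.8×10⁻¹⁹)(0.0729)) ≈ 0.178 m.

r ≈ 0.178 m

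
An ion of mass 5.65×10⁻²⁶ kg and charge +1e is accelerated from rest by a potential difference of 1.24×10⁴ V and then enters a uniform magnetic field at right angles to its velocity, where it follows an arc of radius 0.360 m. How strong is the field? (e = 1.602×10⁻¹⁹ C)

v = √(2|q|V/m) = √(2·1.602×10⁻¹⁹·1.24×10⁴/5.65×10⁻²⁶) ≈ 2.652×10⁵ m/s.
B = mv/(|q|r) = (5.65×10⁻²⁶)(2.652×10⁵)/((1.602×10⁻¹⁹)(0.360)) ≈ 0.260 T.

B ≈ 0.260 T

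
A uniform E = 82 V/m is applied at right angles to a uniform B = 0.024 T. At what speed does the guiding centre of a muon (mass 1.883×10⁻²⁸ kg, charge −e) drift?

v_d ≈ 3400 m/s

In crossed fields the guiding centre drifts at v_d = |E×B|/B² = E/B, independent of charge and mass.
v_d = 82/0.024 = 3400 m/s.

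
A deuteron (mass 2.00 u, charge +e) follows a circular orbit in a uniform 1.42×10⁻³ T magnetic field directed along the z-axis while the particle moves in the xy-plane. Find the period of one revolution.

T ≈ 9.18×10⁻⁵ s

The cyclotron period depends only on m, q, B: T = 2πm/(|q|B).
T = 2π(3.322×10⁻²⁷)/((1.602×10⁻¹⁹)(1.42×10⁻³)) ≈ 9.18×10⁻⁵ s.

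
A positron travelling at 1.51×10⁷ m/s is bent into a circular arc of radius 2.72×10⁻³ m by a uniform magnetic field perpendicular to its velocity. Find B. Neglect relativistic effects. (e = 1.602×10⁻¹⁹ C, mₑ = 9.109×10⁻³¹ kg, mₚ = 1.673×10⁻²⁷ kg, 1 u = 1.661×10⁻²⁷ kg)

From |q|vB = mv²/r, B = mv/(|q|r).
B = (9.109×10⁻³¹)(1.51×10⁷)/((1.602×10⁻¹⁹)(2.72×10⁻³)) ≈ 0.0316 T.

B ≈ 0.0316 T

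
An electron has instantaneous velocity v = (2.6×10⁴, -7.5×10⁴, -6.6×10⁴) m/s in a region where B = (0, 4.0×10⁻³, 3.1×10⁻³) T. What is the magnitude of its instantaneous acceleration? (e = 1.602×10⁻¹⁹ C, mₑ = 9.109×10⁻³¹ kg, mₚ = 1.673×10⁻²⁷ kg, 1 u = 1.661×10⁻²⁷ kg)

v×B = (31.5, -80.6, 104) N/C.
F = q v×B = (−1.602×10⁻¹⁹ C)·(31.5, -80.6, 104) = (-5.05×10⁻¹⁸, 1.29×10⁻¹⁷, -1.67×10⁻¹⁷) N.
|a| = |F|/m = 2.167×10⁻¹⁷/9.109×10⁻³¹ ≈ 2.38×10¹³ m/s².

|a| ≈ 2.38×10¹³ m/s²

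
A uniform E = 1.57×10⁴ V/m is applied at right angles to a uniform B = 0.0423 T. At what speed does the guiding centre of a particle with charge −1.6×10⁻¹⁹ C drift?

v_d ≈ 3.71×10⁵ m/s

The E×B drift speed is v_d = E/B.
v_d = 1.57×10⁴/0.0423 = 3.71×10⁵ m/s.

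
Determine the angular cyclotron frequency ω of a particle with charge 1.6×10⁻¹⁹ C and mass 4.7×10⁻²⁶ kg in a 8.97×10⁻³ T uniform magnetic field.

ω = |q|B/m.
ω = (1.6×10⁻¹⁹)(8.97×10⁻³)/4.7×10⁻²⁶ ≈ 3.05×10⁴ rad/s.

ω ≈ 3.05×10⁴ rad/s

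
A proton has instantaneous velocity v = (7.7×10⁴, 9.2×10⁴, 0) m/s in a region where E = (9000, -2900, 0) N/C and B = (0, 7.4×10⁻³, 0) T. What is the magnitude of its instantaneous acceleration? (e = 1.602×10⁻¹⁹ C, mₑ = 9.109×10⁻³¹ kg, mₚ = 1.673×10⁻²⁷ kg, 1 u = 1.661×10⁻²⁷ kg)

v×B = (0, 0, 570) N/C.
E + v×B = (9000, -2900, 570) N/C.
F = q(E + v×B) = (1.602×10⁻¹⁹ C)·(9000, -2900, 570) = (1.44×10⁻¹⁵, -4.65×10⁻¹⁶, 9.13×10⁻¹⁷) N.
|a| = |F|/m = 1.518×10⁻¹⁵/1.673×10⁻²⁷ ≈ 9.07×10¹¹ m/s².

|a| ≈ 9.07×10¹¹ m/s²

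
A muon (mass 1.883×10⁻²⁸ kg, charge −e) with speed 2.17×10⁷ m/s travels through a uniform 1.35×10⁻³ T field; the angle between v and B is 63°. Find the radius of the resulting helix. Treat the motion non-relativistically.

v⊥ = v sinθ = 2.17×10⁷·sin63° ≈ 1.933×10⁷ m/s.
r = m v⊥/(|q|B) = (1.883×10⁻²⁸)(1.933×10⁷)/((1.602×10⁻¹⁹)(1.35×10⁻³)) ≈ 16.8 m.

r ≈ 16.8 m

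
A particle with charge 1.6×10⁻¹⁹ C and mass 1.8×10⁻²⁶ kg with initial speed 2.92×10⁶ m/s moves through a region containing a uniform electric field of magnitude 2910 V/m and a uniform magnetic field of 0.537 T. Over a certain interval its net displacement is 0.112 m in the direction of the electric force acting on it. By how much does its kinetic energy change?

ΔKE ≈ 5.21×10⁻¹⁷ J

The magnetic force is always ⟂ v and does no work; only the electric force changes KE.
ΔKE = F_E · d = |q|E d = (1.6×10⁻¹⁹)(2910)(0.112) ≈ 5.21×10⁻¹⁷ J.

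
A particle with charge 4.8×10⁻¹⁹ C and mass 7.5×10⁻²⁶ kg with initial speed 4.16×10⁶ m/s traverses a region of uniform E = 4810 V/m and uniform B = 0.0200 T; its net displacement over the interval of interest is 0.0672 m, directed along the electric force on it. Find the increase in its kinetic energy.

The magnetic force is always ⟂ v and does no work; only the electric force changes KE.
ΔKE = F_E · d = |q|E d = (4.8×10⁻¹⁹)(4810)(0.0672) ≈ 1.55×10⁻¹⁶ J.

ΔKE ≈ 1.55×10⁻¹⁶ J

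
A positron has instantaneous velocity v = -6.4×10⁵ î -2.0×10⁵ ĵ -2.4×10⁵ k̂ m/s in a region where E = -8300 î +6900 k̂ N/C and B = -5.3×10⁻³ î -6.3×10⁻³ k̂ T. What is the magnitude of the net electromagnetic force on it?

|F| ≈ 1.53×10⁻¹⁵ N

v×B = (1260, -2760, -1060) N/C.
E + v×B = (-7040, -2760, 5840) N/C.
F = q(E + v×B) = (1.602×10⁻¹⁹ C)·(-7040, -2760, 5840) = (-1.13×10⁻¹⁵, -4.42×10⁻¹⁶, 9.36×10⁻¹⁶) N.
|F| = 1.53×10⁻¹⁵ N.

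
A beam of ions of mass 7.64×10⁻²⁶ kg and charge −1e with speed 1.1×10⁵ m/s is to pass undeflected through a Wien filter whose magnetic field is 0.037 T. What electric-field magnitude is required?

E = 4100 V/m

For straight-line motion qE = qvB, so E = vB.
E = 1.1×10⁵ × 0.037 = 4100 V/m.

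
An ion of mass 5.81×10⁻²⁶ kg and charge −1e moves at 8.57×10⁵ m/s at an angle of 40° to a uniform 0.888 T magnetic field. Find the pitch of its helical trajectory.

p ≈ 1.68 m

v∥ = v cosθ = 8.57×10⁵·cos40° ≈ 6.565×10⁵ m/s.
T = 2πm/(|q|B) = 2π(5.81×10⁻²⁶)/((1.602×10⁻¹⁹)(0.888)) ≈ 2.566×10⁻⁶ s.
pitch = v∥ T = (6.565×10⁵)(2.566×10⁻⁶) ≈ 1.68 m.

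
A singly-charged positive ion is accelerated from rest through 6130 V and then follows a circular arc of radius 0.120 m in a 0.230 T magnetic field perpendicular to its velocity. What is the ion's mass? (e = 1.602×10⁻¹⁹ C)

m ≈ 9.95×10⁻²⁷ kg

Combine |q|V = ½mv² and r = mv/(|q|B): eliminate v to get m = qB²r²/(2V).
m = (1.602×10⁻¹⁹)(0.230)²(0.120)²/(2·6130) ≈ 9.95×10⁻²⁷ kg.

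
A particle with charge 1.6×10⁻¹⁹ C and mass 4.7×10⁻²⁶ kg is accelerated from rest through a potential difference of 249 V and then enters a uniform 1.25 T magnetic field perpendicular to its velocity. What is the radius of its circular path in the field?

r ≈ 9.68×10⁻³ m

Acceleration: |q|V = ½mv² ⇒ v = √(2|q|V/m) = √(2·1.6×10⁻¹⁹·249/4.7×10⁻²⁶) ≈ 4.117×10⁴ m/s.
In the field: r = mv/(|q|B) = (4.7×10⁻²⁶)(4.117×10⁴)/((1.6×10⁻¹⁹)(1.25)) ≈ 9.68×10⁻³ m.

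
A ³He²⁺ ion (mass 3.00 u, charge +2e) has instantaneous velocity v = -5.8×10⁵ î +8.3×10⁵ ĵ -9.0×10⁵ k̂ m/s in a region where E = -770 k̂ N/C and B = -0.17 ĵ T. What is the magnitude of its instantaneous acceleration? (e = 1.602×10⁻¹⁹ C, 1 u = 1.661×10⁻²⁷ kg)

v×B = (-1.53×10⁵, 0, 9.86×10⁴) N/C.
E + v×B = (-1.53×10⁵, 0, 9.78×10⁴) N/C.
F = q(E + v×B) = (3.204×10⁻¹⁹ C)·(-1.53×10⁵, 0, 9.78×10⁴) = (-4.90×10⁻¹⁴, 0, 3.13×10⁻¹⁴) N.
|a| = |F|/m = 5.819×10⁻¹⁴/4.983×10⁻²⁷ ≈ 1.17×10¹³ m/s².

|a| ≈ 1.17×10¹³ m/s²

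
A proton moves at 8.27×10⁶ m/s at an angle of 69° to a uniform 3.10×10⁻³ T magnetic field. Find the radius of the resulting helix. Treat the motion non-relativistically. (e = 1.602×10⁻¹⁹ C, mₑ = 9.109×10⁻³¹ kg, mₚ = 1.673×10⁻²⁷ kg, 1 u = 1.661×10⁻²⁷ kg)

v⊥ = v sinθ = 8.27×10⁶·sin69° ≈ 7.721×10⁶ m/s.
r = m v⊥/(|q|B) = (1.673×10⁻²⁷)(7.721×10⁶)/((1.602×10⁻¹⁹)(3.10×10⁻³)) ≈ 26.0 m.

r ≈ 26.0 m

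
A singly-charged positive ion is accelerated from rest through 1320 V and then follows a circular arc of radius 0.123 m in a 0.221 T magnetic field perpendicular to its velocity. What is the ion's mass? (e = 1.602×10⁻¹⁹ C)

Combine |q|V = ½mv² and r = mv/(|q|B): eliminate v to get m = qB²r²/(2V).
m = (1.602×10⁻¹⁹)(0.221)²(0.123)²/(2·1320) ≈ 4.48×10⁻²⁶ kg.

m ≈ 4.48×10⁻²⁶ kg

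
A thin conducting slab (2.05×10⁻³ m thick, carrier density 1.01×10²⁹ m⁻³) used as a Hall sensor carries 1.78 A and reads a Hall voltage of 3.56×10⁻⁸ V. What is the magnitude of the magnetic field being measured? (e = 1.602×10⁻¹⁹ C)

From V_H = IB/(n e t), B = V_H n e t / I.
B = (3.56×10⁻⁸)(1.01×10²⁹)(1.602×10⁻¹⁹)(2.05×10⁻³)/1.78 ≈ 0.663 T.

B ≈ 0.663 T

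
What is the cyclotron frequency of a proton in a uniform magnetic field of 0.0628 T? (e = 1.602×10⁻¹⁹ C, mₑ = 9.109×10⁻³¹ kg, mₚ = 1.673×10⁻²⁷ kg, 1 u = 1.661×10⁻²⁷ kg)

f = |q|B/(2πm).
f = (1.602×10⁻¹⁹)(0.0628)/(2π·1.673×10⁻²⁷) ≈ 9.57×10⁵ Hz.

f ≈ 9.57×10⁵ Hz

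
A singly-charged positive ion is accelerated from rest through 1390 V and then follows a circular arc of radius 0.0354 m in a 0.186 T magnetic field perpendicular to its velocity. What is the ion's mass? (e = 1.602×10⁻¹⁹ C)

m ≈ 2.50×10⁻²⁷ kg

Combine |q|V = ½mv² and r = mv/(|q|B): eliminate v to get m = qB²r²/(2V).
m = (1.602×10⁻¹⁹)(0.186)²(0.0354)²/(2·1390) ≈ 2.50×10⁻²⁷ kg.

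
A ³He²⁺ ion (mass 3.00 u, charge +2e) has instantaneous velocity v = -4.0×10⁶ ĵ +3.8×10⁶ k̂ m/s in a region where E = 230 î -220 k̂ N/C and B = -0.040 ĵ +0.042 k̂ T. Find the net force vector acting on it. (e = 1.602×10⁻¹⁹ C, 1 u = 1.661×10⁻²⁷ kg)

F ≈ (-5.05×10⁻¹⁵, 0, -7.05×10⁻¹⁷) N

v×B = (-1.60×10⁴, 0, 0) N/C.
E + v×B = (-1.58×10⁴, 0, -220) N/C.
F = q(E + v×B) = (3.204×10⁻¹⁹ C)·(-1.58×10⁴, 0, -220) = (-5.05×10⁻¹⁵, 0, -7.05×10⁻¹⁷) N.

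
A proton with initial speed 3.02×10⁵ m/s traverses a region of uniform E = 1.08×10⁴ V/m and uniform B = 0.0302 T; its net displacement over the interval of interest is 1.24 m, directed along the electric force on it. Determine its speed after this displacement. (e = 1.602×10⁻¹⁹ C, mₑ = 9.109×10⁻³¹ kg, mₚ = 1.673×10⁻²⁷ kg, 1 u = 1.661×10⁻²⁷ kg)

v_f ≈ 1.63×10⁶ m/s

B does no work; ΔKE = |q|E d.
½mv_f² = ½mv₀² + |q|Ed = ½(1.673×10⁻²⁷)(3.02×10⁵)² + (1.602×10⁻¹⁹)(1.08×10⁴)(1.24) ≈ 7.629×10⁻¹⁷ J + 2.145×10⁻¹⁵ J ≈ 2.222×10⁻¹⁵ J.
v_f = √(2·2.222×10⁻¹⁵/1.673×10⁻²⁷) ≈ 1.63×10⁶ m/s.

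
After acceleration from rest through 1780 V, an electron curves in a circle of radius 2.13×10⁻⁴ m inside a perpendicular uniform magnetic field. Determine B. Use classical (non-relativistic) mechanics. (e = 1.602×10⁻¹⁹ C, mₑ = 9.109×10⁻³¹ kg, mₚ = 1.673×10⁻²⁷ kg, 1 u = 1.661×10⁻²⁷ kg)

B ≈ 0.668 T

v = √(2|q|V/m) = √(2·1.602×10⁻¹⁹·1780/9.109×10⁻³¹) ≈ 2.502×10⁷ m/s.
B = mv/(|q|r) = (9.109×10⁻³¹)(2.502×10⁷)/((1.602×10⁻¹⁹)(2.13×10⁻⁴)) ≈ 0.668 T.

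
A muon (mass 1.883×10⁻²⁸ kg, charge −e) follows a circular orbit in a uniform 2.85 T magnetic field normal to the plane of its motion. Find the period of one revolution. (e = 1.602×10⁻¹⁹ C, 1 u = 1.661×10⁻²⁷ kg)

The cyclotron period depends only on m, q, B: T = 2πm/(|q|B).
T = 2π(1.883×10⁻²⁸)/((1.602×10⁻¹⁹)(2.85)) ≈ 2.59×10⁻⁹ s.

T ≈ 2.59×10⁻⁹ s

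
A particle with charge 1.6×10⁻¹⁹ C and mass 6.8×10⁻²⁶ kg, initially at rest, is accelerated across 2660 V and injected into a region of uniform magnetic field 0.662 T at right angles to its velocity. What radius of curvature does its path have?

r ≈ 0.0718 m

Acceleration: |q|V = ½mv² ⇒ v = √(2|q|V/m) = √(2·1.6×10⁻¹⁹·2660/6.8×10⁻²⁶) ≈ 1.119×10⁵ m/s.
In the field: r = mv/(|q|B) = (6.8×10⁻²⁶)(1.119×10⁵)/((1.6×10⁻¹⁹)(0.662)) ≈ 0.0718 m.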